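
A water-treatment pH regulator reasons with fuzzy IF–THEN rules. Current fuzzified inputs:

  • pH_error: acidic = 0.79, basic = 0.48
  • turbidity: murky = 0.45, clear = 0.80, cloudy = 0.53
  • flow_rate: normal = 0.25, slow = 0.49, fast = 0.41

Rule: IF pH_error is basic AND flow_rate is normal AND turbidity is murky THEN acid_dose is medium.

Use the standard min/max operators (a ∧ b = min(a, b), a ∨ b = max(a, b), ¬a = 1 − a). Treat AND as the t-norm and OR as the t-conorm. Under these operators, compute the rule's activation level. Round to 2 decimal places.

0.25

firing strength: basic=0.48, normal=0.25, murky=0.45; AND[min(a, b)] → w = 0.25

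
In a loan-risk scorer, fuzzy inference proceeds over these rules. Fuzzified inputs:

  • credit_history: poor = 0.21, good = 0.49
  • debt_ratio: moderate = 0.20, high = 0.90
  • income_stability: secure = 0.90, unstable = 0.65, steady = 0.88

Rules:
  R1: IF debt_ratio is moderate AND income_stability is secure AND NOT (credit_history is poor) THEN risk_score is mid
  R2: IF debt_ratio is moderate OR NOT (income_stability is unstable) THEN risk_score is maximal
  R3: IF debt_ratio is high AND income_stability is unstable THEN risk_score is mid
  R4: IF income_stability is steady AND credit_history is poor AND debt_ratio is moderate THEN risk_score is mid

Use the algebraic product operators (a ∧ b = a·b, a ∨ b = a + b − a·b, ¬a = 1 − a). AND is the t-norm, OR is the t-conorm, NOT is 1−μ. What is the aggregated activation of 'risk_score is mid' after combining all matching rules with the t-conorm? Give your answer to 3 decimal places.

R1: moderate=0.20, secure=0.90, ¬poor=1−0.21=0.79; AND[a·b] → w = 0.1422
R2: moderate=0.20, ¬unstable=1−0.65=0.35; OR[a + b − a·b] → w = 0.4800
R3: high=0.90, unstable=0.65; AND[a·b] → w = 0.5850
R4: steady=0.88, poor=0.21, moderate=0.20; AND[a·b] → w = 0.0370
Rules with consequent 'mid': {R1, R3, R4} → strengths 0.1422, 0.5850, 0.0370
Aggregate via t-conorm [a + b − a·b]: 0.6572

0.657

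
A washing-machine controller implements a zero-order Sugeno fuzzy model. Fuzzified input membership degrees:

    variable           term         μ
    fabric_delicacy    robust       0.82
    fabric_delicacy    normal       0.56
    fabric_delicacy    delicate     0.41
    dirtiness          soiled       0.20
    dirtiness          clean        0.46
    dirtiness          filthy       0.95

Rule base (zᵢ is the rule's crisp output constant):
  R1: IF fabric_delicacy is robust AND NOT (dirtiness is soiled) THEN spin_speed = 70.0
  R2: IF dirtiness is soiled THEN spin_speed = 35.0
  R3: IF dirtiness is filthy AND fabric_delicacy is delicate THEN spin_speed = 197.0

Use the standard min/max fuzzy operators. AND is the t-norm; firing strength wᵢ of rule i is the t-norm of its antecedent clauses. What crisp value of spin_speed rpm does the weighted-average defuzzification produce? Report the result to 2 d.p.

101.96

R1 (z=70.0): robust=0.82, ¬soiled=1−0.20=0.80; AND[min(a, b)] → w = 0.80
R2 (z=35.0): soiled=0.20 → w = 0.20
R3 (z=197.0): filthy=0.95, delicate=0.41; AND[min(a, b)] → w = 0.41
Weighted average = (0.80·70.0 + 0.20·35.0 + 0.41·197.0) / (0.80 + 0.20 + 0.41)
  = 143.7700 / 1.4100 = 101.96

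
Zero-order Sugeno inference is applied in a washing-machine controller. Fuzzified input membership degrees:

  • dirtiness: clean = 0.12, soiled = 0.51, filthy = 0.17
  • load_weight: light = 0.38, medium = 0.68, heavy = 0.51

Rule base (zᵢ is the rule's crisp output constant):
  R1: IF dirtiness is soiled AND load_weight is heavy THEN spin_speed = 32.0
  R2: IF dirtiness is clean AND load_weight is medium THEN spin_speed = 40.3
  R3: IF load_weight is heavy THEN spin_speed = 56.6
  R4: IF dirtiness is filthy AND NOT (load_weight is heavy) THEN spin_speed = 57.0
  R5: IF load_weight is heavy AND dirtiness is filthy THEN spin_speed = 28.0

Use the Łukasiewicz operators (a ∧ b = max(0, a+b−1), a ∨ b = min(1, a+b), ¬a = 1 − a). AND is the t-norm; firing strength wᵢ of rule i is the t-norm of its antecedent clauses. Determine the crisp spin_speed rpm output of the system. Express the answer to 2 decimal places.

R1 (z=32.0): soiled=0.51, heavy=0.51; AND[max(0, a+b−1)] → w = 0.02
R2 (z=40.3): clean=0.12, medium=0.68; AND[max(0, a+b−1)] → w = 0.00
R3 (z=56.6): heavy=0.51 → w = 0.51
R4 (z=57.0): filthy=0.17, ¬heavy=1−0.51=0.49; AND[max(0, a+b−1)] → w = 0.00
R5 (z=28.0): heavy=0.51, filthy=0.17; AND[max(0, a+b−1)] → w = 0.00
Weighted average = (0.02·32.0 + 0.00·40.3 + 0.51·56.6 + 0.00·57.0 + 0.00·28.0) / (0.02 + 0.00 + 0.51 + 0.00 + 0.00)
  = 29.5060 / 0.5300 = 55.67

55.67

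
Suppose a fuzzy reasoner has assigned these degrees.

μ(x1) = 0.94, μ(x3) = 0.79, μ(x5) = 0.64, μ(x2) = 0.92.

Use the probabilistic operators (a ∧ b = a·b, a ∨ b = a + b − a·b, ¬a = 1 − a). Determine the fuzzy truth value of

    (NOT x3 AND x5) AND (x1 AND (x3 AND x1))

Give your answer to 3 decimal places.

NOT x3 = 1 − 0.7900 = 0.2100
NOT x3 AND x5 = a·b on (0.2100, 0.6400) = 0.1344
x3 AND x1 = a·b on (0.7900, 0.9400) = 0.7426
x1 AND (x3 AND x1) = a·b on (0.9400, 0.7426) = 0.6980
(NOT x3 AND x5) AND (x1 AND (x3 AND x1)) = a·b on (0.1344, 0.6980) = 0.0938

0.094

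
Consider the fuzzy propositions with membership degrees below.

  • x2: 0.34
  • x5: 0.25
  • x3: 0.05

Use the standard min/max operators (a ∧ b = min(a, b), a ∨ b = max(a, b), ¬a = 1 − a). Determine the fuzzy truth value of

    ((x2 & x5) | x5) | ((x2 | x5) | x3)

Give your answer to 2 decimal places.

0.34

x2 & x5 = min(a, b) on (0.34, 0.25) = 0.25
(x2 & x5) | x5 = max(a, b) on (0.25, 0.25) = 0.25
x2 | x5 = max(a, b) on (0.34, 0.25) = 0.34
(x2 | x5) | x3 = max(a, b) on (0.34, 0.05) = 0.34
((x2 & x5) | x5) | ((x2 | x5) | x3) = max(a, b) on (0.25, 0.34) = 0.34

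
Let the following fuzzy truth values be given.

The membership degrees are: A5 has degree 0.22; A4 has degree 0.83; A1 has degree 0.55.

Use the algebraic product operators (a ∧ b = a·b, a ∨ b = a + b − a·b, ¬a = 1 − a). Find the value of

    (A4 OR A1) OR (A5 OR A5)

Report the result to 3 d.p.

0.953

A4 OR A1 = a + b − a·b on (0.8300, 0.5500) = 0.9235
A5 OR A5 = a + b − a·b on (0.2200, 0.2200) = 0.3916
(A4 OR A1) OR (A5 OR A5) = a + b − a·b on (0.9235, 0.3916) = 0.9535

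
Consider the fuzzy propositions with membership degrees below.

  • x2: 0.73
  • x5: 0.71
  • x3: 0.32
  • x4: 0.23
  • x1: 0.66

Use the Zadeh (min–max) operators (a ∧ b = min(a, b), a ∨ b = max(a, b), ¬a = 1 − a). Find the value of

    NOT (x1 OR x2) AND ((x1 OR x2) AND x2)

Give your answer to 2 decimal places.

0.27

x1 OR x2 = max(a, b) on (0.66, 0.73) = 0.73
NOT (x1 OR x2) = 1 − 0.73 = 0.27
x1 OR x2 = max(a, b) on (0.66, 0.73) = 0.73
(x1 OR x2) AND x2 = min(a, b) on (0.73, 0.73) = 0.73
NOT (x1 OR x2) AND ((x1 OR x2) AND x2) = min(a, b) on (0.27, 0.73) = 0.27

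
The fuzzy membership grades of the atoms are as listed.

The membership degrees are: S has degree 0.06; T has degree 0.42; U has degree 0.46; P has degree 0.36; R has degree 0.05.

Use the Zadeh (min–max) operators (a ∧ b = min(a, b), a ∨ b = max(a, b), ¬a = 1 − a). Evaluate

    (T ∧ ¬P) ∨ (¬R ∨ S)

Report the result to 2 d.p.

¬P = 1 − 0.36 = 0.64
T ∧ ¬P = min(a, b) on (0.42, 0.64) = 0.42
¬R = 1 − 0.05 = 0.95
¬R ∨ S = max(a, b) on (0.95, 0.06) = 0.95
(T ∧ ¬P) ∨ (¬R ∨ S) = max(a, b) on (0.42, 0.95) = 0.95

0.95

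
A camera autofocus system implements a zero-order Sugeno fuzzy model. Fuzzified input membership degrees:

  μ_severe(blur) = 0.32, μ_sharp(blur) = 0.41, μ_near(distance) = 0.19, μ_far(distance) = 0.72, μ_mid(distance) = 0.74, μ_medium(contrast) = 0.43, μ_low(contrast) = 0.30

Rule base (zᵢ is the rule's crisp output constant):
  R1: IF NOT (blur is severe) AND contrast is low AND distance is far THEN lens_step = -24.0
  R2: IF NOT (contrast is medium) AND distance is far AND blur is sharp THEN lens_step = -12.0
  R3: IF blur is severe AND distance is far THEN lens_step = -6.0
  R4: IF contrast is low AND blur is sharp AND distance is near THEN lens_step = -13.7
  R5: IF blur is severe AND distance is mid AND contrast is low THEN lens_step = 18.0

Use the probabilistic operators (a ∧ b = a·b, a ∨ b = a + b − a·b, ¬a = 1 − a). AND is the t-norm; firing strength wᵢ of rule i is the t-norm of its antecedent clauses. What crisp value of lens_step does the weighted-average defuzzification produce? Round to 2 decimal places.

-9.33

R1 (z=-24.0): ¬severe=1−0.32=0.68, low=0.30, far=0.72; AND[a·b] → w = 0.1469
R2 (z=-12.0): ¬medium=1−0.43=0.57, far=0.72, sharp=0.41; AND[a·b] → w = 0.1683
R3 (z=-6.0): severe=0.32, far=0.72; AND[a·b] → w = 0.2304
R4 (z=-13.7): low=0.30, sharp=0.41, near=0.19; AND[a·b] → w = 0.0234
R5 (z=18.0): severe=0.32, mid=0.74, low=0.30; AND[a·b] → w = 0.0710
Weighted average = (0.1469·-24.0 + 0.1683·-12.0 + 0.2304·-6.0 + 0.0234·-13.7 + 0.0710·18.0) / (0.1469 + 0.1683 + 0.2304 + 0.0234 + 0.0710)
  = -5.9681 / 0.6400 = -9.33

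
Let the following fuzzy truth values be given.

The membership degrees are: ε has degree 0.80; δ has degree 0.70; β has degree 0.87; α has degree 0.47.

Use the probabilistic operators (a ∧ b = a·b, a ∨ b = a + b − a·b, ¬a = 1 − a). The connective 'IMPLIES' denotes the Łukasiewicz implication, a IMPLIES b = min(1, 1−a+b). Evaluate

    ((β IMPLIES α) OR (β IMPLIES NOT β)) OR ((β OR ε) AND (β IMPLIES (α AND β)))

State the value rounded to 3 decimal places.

0.859

β IMPLIES α  [Łukasiewicz: min(1, 1−a+b)] with a=0.8700, b=0.4700 → 0.6000
NOT β = 1 − 0.8700 = 0.1300
β IMPLIES NOT β  [Łukasiewicz: min(1, 1−a+b)] with a=0.8700, b=0.1300 → 0.2600
(β IMPLIES α) OR (β IMPLIES NOT β) = a + b − a·b on (0.6000, 0.2600) = 0.7040
β OR ε = a + b − a·b on (0.8700, 0.8000) = 0.9740
α AND β = a·b on (0.4700, 0.8700) = 0.4089
β IMPLIES (α AND β)  [Łukasiewicz: min(1, 1−a+b)] with a=0.8700, b=0.4089 → 0.5389
(β OR ε) AND (β IMPLIES (α AND β)) = a·b on (0.9740, 0.5389) = 0.5249
((β IMPLIES α) OR (β IMPLIES NOT β)) OR ((β OR ε) AND (β IMPLIES (α AND β))) = a + b − a·b on (0.7040, 0.5249) = 0.8594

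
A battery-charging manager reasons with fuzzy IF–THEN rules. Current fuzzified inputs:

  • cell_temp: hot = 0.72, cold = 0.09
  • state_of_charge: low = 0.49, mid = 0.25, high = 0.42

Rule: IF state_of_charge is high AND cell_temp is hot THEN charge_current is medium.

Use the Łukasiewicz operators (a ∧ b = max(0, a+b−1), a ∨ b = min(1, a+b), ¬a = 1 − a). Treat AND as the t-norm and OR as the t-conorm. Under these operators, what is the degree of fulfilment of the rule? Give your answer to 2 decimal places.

0.14

firing strength: high=0.42, hot=0.72; AND[max(0, a+b−1)] → w = 0.14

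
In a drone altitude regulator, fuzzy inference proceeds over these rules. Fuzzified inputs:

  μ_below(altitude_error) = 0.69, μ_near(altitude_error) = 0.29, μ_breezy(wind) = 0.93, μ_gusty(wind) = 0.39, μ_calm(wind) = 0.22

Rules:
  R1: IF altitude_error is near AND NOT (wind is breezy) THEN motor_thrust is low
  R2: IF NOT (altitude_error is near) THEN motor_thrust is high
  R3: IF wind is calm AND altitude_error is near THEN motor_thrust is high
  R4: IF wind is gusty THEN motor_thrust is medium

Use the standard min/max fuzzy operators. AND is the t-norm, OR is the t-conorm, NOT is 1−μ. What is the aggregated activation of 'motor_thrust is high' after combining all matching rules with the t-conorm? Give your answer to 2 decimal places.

0.71

R1: near=0.29, ¬breezy=1−0.93=0.07; AND[min(a, b)] → w = 0.07
R2: ¬near=1−0.29=0.71 → w = 0.71
R3: calm=0.22, near=0.29; AND[min(a, b)] → w = 0.22
R4: gusty=0.39 → w = 0.39
Rules with consequent 'high': {R2, R3} → strengths 0.71, 0.22
Aggregate via t-conorm [max(a, b)]: 0.71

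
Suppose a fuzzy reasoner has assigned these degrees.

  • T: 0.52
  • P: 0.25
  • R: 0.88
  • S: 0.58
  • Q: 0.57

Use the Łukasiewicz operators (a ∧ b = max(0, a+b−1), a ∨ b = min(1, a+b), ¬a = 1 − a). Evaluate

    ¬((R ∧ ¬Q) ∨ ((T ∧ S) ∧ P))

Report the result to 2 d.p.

0.69

¬Q = 1 − 0.57 = 0.43
R ∧ ¬Q = max(0, a+b−1) on (0.88, 0.43) = 0.31
T ∧ S = max(0, a+b−1) on (0.52, 0.58) = 0.10
(T ∧ S) ∧ P = max(0, a+b−1) on (0.10, 0.25) = 0.00
(R ∧ ¬Q) ∨ ((T ∧ S) ∧ P) = min(1, a+b) on (0.31, 0.00) = 0.31
¬((R ∧ ¬Q) ∨ ((T ∧ S) ∧ P)) = 1 − 0.31 = 0.69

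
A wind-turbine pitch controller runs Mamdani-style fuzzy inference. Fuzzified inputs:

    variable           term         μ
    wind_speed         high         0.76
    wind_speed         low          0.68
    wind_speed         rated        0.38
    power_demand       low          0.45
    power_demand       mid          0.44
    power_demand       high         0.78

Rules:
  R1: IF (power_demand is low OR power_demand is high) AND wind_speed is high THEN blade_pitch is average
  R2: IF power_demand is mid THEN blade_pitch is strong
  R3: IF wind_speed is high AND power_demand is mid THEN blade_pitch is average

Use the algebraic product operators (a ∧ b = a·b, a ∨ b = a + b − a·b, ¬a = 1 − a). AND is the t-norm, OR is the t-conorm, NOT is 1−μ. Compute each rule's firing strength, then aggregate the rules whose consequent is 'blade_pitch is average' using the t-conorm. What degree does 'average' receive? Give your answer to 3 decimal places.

R1: (low=0.45 OR high=0.78) = 0.8790; AND[a·b] with high=0.76 → w = 0.6680
R2: mid=0.44 → w = 0.4400
R3: high=0.76, mid=0.44; AND[a·b] → w = 0.3344
Rules with consequent 'average': {R1, R3} → strengths 0.6680, 0.3344
Aggregate via t-conorm [a + b − a·b]: 0.7790

0.779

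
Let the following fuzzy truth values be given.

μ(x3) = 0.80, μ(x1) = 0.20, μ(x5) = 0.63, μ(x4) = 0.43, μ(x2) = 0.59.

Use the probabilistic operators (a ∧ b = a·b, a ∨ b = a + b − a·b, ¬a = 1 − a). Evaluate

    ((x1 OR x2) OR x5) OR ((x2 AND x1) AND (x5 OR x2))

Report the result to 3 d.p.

0.891

x1 OR x2 = a + b − a·b on (0.2000, 0.5900) = 0.6720
(x1 OR x2) OR x5 = a + b − a·b on (0.6720, 0.6300) = 0.8786
x2 AND x1 = a·b on (0.5900, 0.2000) = 0.1180
x5 OR x2 = a + b − a·b on (0.6300, 0.5900) = 0.8483
(x2 AND x1) AND (x5 OR x2) = a·b on (0.1180, 0.8483) = 0.1001
((x1 OR x2) OR x5) OR ((x2 AND x1) AND (x5 OR x2)) = a + b − a·b on (0.8786, 0.1001) = 0.8908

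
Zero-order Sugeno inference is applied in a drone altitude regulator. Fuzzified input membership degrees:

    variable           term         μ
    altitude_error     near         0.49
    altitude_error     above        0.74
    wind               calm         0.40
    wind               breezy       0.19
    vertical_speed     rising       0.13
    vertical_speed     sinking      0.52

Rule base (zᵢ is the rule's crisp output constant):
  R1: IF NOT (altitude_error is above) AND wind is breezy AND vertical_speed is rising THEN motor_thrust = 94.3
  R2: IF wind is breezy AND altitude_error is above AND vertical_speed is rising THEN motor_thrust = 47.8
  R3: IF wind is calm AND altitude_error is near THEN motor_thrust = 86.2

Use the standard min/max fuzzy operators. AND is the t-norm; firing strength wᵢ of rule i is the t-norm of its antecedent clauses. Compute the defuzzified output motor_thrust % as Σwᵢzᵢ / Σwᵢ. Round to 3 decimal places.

80.232

R1 (z=94.3): ¬above=1−0.74=0.26, breezy=0.19, rising=0.13; AND[min(a, b)] → w = 0.13
R2 (z=47.8): breezy=0.19, above=0.74, rising=0.13; AND[min(a, b)] → w = 0.13
R3 (z=86.2): calm=0.40, near=0.49; AND[min(a, b)] → w = 0.40
Weighted average = (0.13·94.3 + 0.13·47.8 + 0.40·86.2) / (0.13 + 0.13 + 0.40)
  = 52.9530 / 0.6600 = 80.232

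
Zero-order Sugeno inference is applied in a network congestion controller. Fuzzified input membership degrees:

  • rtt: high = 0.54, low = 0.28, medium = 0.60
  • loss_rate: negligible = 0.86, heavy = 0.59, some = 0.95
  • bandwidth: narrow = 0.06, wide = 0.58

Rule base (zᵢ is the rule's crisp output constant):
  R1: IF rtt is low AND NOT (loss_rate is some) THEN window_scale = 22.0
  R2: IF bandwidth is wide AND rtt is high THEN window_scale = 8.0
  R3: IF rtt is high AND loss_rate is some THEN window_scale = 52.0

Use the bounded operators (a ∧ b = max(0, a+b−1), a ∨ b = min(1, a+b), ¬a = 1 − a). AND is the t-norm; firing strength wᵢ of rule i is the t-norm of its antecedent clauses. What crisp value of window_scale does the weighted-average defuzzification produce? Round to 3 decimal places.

43.344

R1 (z=22.0): low=0.28, ¬some=1−0.95=0.05; AND[max(0, a+b−1)] → w = 0.00
R2 (z=8.0): wide=0.58, high=0.54; AND[max(0, a+b−1)] → w = 0.12
R3 (z=52.0): high=0.54, some=0.95; AND[max(0, a+b−1)] → w = 0.49
Weighted average = (0.00·22.0 + 0.12·8.0 + 0.49·52.0) / (0.00 + 0.12 + 0.49)
  = 26.4400 / 0.6100 = 43.344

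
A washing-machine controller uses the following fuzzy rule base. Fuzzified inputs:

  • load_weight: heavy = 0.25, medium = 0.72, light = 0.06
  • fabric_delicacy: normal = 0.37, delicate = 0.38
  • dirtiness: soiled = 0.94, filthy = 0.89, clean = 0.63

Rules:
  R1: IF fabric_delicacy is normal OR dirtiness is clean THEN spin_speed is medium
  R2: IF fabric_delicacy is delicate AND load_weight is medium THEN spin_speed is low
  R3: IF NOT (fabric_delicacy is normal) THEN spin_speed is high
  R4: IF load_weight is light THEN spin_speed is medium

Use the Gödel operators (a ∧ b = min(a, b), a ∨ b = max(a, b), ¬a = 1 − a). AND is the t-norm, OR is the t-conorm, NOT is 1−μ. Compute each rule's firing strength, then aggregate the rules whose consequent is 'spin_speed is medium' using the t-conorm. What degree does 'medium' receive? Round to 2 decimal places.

R1: normal=0.37, clean=0.63; OR[max(a, b)] → w = 0.63
R2: delicate=0.38, medium=0.72; AND[min(a, b)] → w = 0.38
R3: ¬normal=1−0.37=0.63 → w = 0.63
R4: light=0.06 → w = 0.06
Rules with consequent 'medium': {R1, R4} → strengths 0.63, 0.06
Aggregate via t-conorm [max(a, b)]: 0.63

0.63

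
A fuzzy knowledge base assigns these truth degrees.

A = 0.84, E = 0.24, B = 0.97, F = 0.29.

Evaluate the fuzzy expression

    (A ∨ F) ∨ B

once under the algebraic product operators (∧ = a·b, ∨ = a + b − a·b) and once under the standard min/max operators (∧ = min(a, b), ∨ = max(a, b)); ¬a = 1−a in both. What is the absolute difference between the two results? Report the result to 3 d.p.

0.027

Under algebraic product:
  A ∨ F = a + b − a·b on (0.8400, 0.2900) = 0.8864
  (A ∨ F) ∨ B = a + b − a·b on (0.8864, 0.9700) = 0.9966
  → value = 0.9966
Under standard min/max:
  A ∨ F = max(a, b) on (0.84, 0.29) = 0.84
  (A ∨ F) ∨ B = max(a, b) on (0.84, 0.97) = 0.97
  → value = 0.9700
|0.9966 − 0.9700| = 0.027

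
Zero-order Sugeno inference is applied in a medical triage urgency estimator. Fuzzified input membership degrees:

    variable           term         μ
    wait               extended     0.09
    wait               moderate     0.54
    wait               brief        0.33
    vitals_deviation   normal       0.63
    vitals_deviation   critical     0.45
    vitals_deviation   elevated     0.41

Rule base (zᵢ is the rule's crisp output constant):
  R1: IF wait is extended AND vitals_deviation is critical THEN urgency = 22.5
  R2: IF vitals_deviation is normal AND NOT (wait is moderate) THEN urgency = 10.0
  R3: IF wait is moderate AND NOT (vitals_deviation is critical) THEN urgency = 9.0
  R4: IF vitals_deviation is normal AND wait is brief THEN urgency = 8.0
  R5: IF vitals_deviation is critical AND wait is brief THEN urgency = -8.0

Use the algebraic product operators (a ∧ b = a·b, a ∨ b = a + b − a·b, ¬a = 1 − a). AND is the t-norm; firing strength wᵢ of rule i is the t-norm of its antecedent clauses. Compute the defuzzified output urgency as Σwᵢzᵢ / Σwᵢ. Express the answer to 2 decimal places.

7.07

R1 (z=22.5): extended=0.09, critical=0.45; AND[a·b] → w = 0.0405
R2 (z=10.0): normal=0.63, ¬moderate=1−0.54=0.46; AND[a·b] → w = 0.2898
R3 (z=9.0): moderate=0.54, ¬critical=1−0.45=0.55; AND[a·b] → w = 0.2970
R4 (z=8.0): normal=0.63, brief=0.33; AND[a·b] → w = 0.2079
R5 (z=-8.0): critical=0.45, brief=0.33; AND[a·b] → w = 0.1485
Weighted average = (0.0405·22.5 + 0.2898·10.0 + 0.2970·9.0 + 0.2079·8.0 + 0.1485·-8.0) / (0.0405 + 0.2898 + 0.2970 + 0.2079 + 0.1485)
  = 6.9575 / 0.9837 = 7.07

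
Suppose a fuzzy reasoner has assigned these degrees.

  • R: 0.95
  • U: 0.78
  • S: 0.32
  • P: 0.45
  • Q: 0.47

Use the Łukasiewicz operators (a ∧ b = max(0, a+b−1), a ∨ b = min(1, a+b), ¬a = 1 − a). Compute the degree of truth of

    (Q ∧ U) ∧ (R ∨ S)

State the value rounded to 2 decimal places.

Q ∧ U = max(0, a+b−1) on (0.47, 0.78) = 0.25
R ∨ S = min(1, a+b) on (0.95, 0.32) = 1.00
(Q ∧ U) ∧ (R ∨ S) = max(0, a+b−1) on (0.25, 1.00) = 0.25

0.25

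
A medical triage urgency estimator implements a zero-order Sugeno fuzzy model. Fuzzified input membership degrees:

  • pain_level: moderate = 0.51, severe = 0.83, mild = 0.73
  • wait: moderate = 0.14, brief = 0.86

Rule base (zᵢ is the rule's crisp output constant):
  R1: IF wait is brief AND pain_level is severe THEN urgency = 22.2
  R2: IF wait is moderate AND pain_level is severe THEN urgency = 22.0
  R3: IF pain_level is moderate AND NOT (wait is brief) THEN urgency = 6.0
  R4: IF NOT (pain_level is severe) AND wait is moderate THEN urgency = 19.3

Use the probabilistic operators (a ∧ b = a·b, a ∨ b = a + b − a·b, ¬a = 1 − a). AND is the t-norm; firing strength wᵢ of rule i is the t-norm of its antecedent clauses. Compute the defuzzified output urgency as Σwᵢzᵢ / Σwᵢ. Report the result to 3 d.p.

R1 (z=22.2): brief=0.86, severe=0.83; AND[a·b] → w = 0.7138
R2 (z=22.0): moderate=0.14, severe=0.83; AND[a·b] → w = 0.1162
R3 (z=6.0): moderate=0.51, ¬brief=1−0.86=0.14; AND[a·b] → w = 0.0714
R4 (z=19.3): ¬severe=1−0.83=0.17, moderate=0.14; AND[a·b] → w = 0.0238
Weighted average = (0.7138·22.2 + 0.1162·22.0 + 0.0714·6.0 + 0.0238·19.3) / (0.7138 + 0.1162 + 0.0714 + 0.0238)
  = 19.2905 / 0.9252 = 20.850

20.850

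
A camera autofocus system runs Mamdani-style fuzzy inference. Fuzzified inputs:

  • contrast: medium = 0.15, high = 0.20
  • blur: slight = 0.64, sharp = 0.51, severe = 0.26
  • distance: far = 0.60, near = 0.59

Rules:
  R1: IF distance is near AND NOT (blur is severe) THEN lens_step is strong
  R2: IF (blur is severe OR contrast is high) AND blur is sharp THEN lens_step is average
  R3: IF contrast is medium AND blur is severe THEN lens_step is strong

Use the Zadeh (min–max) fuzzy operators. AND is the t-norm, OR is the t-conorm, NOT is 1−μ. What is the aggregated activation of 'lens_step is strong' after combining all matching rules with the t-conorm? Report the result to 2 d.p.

0.59

R1: near=0.59, ¬severe=1−0.26=0.74; AND[min(a, b)] → w = 0.59
R2: (severe=0.26 OR high=0.20) = 0.26; AND[min(a, b)] with sharp=0.51 → w = 0.26
R3: medium=0.15, severe=0.26; AND[min(a, b)] → w = 0.15
Rules with consequent 'strong': {R1, R3} → strengths 0.59, 0.15
Aggregate via t-conorm [max(a, b)]: 0.59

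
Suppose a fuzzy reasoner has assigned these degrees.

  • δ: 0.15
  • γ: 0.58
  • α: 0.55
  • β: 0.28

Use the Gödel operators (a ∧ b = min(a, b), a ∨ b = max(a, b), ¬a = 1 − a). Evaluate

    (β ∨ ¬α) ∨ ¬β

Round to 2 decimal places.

¬α = 1 − 0.55 = 0.45
β ∨ ¬α = max(a, b) on (0.28, 0.45) = 0.45
¬β = 1 − 0.28 = 0.72
(β ∨ ¬α) ∨ ¬β = max(a, b) on (0.45, 0.72) = 0.72

0.72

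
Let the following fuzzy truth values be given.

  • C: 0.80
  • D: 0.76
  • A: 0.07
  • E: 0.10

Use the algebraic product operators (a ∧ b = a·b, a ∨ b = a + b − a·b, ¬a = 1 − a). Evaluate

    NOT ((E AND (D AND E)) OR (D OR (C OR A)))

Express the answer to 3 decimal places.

D AND E = a·b on (0.7600, 0.1000) = 0.0760
E AND (D AND E) = a·b on (0.1000, 0.0760) = 0.0076
C OR A = a + b − a·b on (0.8000, 0.0700) = 0.8140
D OR (C OR A) = a + b − a·b on (0.7600, 0.8140) = 0.9554
(E AND (D AND E)) OR (D OR (C OR A)) = a + b − a·b on (0.0076, 0.9554) = 0.9557
NOT ((E AND (D AND E)) OR (D OR (C OR A))) = 1 − 0.9557 = 0.0443

0.044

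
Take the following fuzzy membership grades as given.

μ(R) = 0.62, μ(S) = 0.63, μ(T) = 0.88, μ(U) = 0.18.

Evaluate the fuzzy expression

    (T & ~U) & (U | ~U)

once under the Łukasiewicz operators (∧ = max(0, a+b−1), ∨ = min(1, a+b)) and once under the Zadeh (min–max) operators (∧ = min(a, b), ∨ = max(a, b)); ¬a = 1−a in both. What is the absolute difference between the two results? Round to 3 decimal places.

Under Łukasiewicz:
  ~U = 1 − 0.18 = 0.82
  T & ~U = max(0, a+b−1) on (0.88, 0.82) = 0.70
  ~U = 1 − 0.18 = 0.82
  U | ~U = min(1, a+b) on (0.18, 0.82) = 1.00
  (T & ~U) & (U | ~U) = max(0, a+b−1) on (0.70, 1.00) = 0.70
  → value = 0.7000
Under Zadeh (min–max):
  ~U = 1 − 0.18 = 0.82
  T & ~U = min(a, b) on (0.88, 0.82) = 0.82
  ~U = 1 − 0.18 = 0.82
  U | ~U = max(a, b) on (0.18, 0.82) = 0.82
  (T & ~U) & (U | ~U) = min(a, b) on (0.82, 0.82) = 0.82
  → value = 0.8200
|0.7000 − 0.8200| = 0.120

0.120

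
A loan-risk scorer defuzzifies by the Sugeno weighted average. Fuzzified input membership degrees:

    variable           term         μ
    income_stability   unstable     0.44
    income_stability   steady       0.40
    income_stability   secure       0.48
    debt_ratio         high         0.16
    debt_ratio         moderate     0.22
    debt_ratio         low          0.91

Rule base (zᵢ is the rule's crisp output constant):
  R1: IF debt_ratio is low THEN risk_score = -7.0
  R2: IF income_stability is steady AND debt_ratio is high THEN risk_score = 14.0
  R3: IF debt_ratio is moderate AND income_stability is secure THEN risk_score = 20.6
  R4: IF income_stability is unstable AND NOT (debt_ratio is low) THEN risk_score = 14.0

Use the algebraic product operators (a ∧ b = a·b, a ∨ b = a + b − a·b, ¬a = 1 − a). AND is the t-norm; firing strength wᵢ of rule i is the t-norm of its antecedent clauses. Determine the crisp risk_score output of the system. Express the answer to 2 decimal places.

-2.45

R1 (z=-7.0): low=0.91 → w = 0.9100
R2 (z=14.0): steady=0.40, high=0.16; AND[a·b] → w = 0.0640
R3 (z=20.6): moderate=0.22, secure=0.48; AND[a·b] → w = 0.1056
R4 (z=14.0): unstable=0.44, ¬low=1−0.91=0.09; AND[a·b] → w = 0.0396
Weighted average = (0.9100·-7.0 + 0.0640·14.0 + 0.1056·20.6 + 0.0396·14.0) / (0.9100 + 0.0640 + 0.1056 + 0.0396)
  = -2.7442 / 1.1192 = -2.45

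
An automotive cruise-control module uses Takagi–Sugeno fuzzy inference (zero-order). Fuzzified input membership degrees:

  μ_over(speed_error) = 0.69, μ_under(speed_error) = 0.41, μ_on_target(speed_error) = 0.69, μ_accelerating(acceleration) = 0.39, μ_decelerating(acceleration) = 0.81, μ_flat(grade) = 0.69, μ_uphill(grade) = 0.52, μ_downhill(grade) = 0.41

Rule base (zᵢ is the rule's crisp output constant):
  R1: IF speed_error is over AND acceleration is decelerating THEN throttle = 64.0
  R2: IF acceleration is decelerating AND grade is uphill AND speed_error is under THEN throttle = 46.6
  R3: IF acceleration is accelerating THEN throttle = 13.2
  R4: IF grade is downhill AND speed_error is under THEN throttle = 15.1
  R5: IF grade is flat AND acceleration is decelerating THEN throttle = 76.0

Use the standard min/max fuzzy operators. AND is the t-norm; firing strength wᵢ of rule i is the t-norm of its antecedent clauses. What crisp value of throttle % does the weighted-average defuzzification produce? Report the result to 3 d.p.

49.052

R1 (z=64.0): over=0.69, decelerating=0.81; AND[min(a, b)] → w = 0.69
R2 (z=46.6): decelerating=0.81, uphill=0.52, under=0.41; AND[min(a, b)] → w = 0.41
R3 (z=13.2): accelerating=0.39 → w = 0.39
R4 (z=15.1): downhill=0.41, under=0.41; AND[min(a, b)] → w = 0.41
R5 (z=76.0): flat=0.69, decelerating=0.81; AND[min(a, b)] → w = 0.69
Weighted average = (0.69·64.0 + 0.41·46.6 + 0.39·13.2 + 0.41·15.1 + 0.69·76.0) / (0.69 + 0.41 + 0.39 + 0.41 + 0.69)
  = 127.0450 / 2.5900 = 49.052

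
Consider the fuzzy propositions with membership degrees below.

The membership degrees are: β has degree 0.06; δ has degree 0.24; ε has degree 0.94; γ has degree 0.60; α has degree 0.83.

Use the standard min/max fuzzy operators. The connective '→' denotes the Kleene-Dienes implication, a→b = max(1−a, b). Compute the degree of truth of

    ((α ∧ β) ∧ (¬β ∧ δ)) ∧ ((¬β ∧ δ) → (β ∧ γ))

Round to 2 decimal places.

0.06

α ∧ β = min(a, b) on (0.83, 0.06) = 0.06
¬β = 1 − 0.06 = 0.94
¬β ∧ δ = min(a, b) on (0.94, 0.24) = 0.24
(α ∧ β) ∧ (¬β ∧ δ) = min(a, b) on (0.06, 0.24) = 0.06
¬β = 1 − 0.06 = 0.94
¬β ∧ δ = min(a, b) on (0.94, 0.24) = 0.24
β ∧ γ = min(a, b) on (0.06, 0.60) = 0.06
(¬β ∧ δ) → (β ∧ γ)  [Kleene-Dienes: max(1−a, b)] with a=0.24, b=0.06 → 0.76
((α ∧ β) ∧ (¬β ∧ δ)) ∧ ((¬β ∧ δ) → (β ∧ γ)) = min(a, b) on (0.06, 0.76) = 0.06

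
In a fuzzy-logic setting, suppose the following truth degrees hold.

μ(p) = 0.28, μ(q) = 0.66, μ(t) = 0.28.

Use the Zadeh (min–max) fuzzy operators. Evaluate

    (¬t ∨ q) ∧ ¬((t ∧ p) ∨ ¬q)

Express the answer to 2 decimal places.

0.66

¬t = 1 − 0.28 = 0.72
¬t ∨ q = max(a, b) on (0.72, 0.66) = 0.72
t ∧ p = min(a, b) on (0.28, 0.28) = 0.28
¬q = 1 − 0.66 = 0.34
(t ∧ p) ∨ ¬q = max(a, b) on (0.28, 0.34) = 0.34
¬((t ∧ p) ∨ ¬q) = 1 − 0.34 = 0.66
(¬t ∨ q) ∧ ¬((t ∧ p) ∨ ¬q) = min(a, b) on (0.72, 0.66) = 0.66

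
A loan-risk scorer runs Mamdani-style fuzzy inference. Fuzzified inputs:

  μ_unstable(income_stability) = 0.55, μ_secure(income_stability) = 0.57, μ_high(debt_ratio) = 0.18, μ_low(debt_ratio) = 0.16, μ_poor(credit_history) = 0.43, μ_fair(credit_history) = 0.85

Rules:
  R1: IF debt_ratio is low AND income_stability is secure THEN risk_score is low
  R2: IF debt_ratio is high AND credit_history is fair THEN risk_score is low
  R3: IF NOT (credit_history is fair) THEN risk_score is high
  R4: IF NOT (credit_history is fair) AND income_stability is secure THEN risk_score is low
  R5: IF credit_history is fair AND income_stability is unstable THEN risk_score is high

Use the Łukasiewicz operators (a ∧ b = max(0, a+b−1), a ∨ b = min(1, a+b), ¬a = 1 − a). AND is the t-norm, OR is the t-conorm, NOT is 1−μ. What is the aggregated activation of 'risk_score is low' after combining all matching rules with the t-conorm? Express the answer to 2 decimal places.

0.03

R1: low=0.16, secure=0.57; AND[max(0, a+b−1)] → w = 0.00
R2: high=0.18, fair=0.85; AND[max(0, a+b−1)] → w = 0.03
R3: ¬fair=1−0.85=0.15 → w = 0.15
R4: ¬fair=1−0.85=0.15, secure=0.57; AND[max(0, a+b−1)] → w = 0.00
R5: fair=0.85, unstable=0.55; AND[max(0, a+b−1)] → w = 0.40
Rules with consequent 'low': {R1, R2, R4} → strengths 0.00, 0.03, 0.00
Aggregate via t-conorm [min(1, a+b)]: 0.03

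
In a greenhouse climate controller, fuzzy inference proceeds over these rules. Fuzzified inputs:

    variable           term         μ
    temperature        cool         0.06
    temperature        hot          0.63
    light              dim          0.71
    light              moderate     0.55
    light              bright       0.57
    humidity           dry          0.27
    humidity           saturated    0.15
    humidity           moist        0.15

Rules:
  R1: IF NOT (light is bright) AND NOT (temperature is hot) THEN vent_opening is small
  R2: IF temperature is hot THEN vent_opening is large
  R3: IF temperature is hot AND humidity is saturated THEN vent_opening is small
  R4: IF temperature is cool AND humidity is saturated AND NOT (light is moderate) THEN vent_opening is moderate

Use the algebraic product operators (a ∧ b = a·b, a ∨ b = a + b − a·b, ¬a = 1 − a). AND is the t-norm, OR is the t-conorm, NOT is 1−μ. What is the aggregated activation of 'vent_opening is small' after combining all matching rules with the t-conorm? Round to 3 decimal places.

0.239

R1: ¬bright=1−0.57=0.43, ¬hot=1−0.63=0.37; AND[a·b] → w = 0.1591
R2: hot=0.63 → w = 0.6300
R3: hot=0.63, saturated=0.15; AND[a·b] → w = 0.0945
R4: cool=0.06, saturated=0.15, ¬moderate=1−0.55=0.45; AND[a·b] → w = 0.0040
Rules with consequent 'small': {R1, R3} → strengths 0.1591, 0.0945
Aggregate via t-conorm [a + b − a·b]: 0.2386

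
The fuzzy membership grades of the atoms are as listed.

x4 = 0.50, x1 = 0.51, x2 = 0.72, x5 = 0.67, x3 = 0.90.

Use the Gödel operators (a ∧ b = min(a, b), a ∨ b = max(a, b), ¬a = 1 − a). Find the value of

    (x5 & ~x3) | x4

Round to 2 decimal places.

0.50

~x3 = 1 − 0.90 = 0.10
x5 & ~x3 = min(a, b) on (0.67, 0.10) = 0.10
(x5 & ~x3) | x4 = max(a, b) on (0.10, 0.50) = 0.50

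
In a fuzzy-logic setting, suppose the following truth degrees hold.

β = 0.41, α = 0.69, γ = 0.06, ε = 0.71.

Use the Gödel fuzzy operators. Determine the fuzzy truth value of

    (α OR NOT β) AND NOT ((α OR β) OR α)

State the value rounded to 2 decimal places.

0.31

NOT β = 1 − 0.41 = 0.59
α OR NOT β = max(a, b) on (0.69, 0.59) = 0.69
α OR β = max(a, b) on (0.69, 0.41) = 0.69
(α OR β) OR α = max(a, b) on (0.69, 0.69) = 0.69
NOT ((α OR β) OR α) = 1 − 0.69 = 0.31
(α OR NOT β) AND NOT ((α OR β) OR α) = min(a, b) on (0.69, 0.31) = 0.31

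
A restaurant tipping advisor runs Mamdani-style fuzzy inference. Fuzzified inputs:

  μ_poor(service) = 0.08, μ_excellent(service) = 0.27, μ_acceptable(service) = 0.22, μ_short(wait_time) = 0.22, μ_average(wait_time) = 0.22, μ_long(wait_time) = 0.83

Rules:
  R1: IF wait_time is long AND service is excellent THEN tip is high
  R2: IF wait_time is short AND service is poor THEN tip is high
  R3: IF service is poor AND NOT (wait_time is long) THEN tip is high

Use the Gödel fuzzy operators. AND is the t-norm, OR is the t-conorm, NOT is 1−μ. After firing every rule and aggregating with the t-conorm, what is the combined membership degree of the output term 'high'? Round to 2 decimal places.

0.27

R1: long=0.83, excellent=0.27; AND[min(a, b)] → w = 0.27
R2: short=0.22, poor=0.08; AND[min(a, b)] → w = 0.08
R3: poor=0.08, ¬long=1−0.83=0.17; AND[min(a, b)] → w = 0.08
Rules with consequent 'high': {R1, R2, R3} → strengths 0.27, 0.08, 0.08
Aggregate via t-conorm [max(a, b)]: 0.27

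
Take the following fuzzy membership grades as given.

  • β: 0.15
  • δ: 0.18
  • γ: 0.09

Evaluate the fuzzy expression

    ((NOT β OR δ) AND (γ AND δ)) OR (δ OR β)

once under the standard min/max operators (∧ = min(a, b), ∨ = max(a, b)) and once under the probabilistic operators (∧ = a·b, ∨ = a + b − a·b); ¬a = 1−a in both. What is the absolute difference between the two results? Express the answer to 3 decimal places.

Under standard min/max:
  NOT β = 1 − 0.15 = 0.85
  NOT β OR δ = max(a, b) on (0.85, 0.18) = 0.85
  γ AND δ = min(a, b) on (0.09, 0.18) = 0.09
  (NOT β OR δ) AND (γ AND δ) = min(a, b) on (0.85, 0.09) = 0.09
  δ OR β = max(a, b) on (0.18, 0.15) = 0.18
  ((NOT β OR δ) AND (γ AND δ)) OR (δ OR β) = max(a, b) on (0.09, 0.18) = 0.18
  → value = 0.1800
Under probabilistic:
  NOT β = 1 − 0.1500 = 0.8500
  NOT β OR δ = a + b − a·b on (0.8500, 0.1800) = 0.8770
  γ AND δ = a·b on (0.0900, 0.1800) = 0.0162
  (NOT β OR δ) AND (γ AND δ) = a·b on (0.8770, 0.0162) = 0.0142
  δ OR β = a + b − a·b on (0.1800, 0.1500) = 0.3030
  ((NOT β OR δ) AND (γ AND δ)) OR (δ OR β) = a + b − a·b on (0.0142, 0.3030) = 0.3129
  → value = 0.3129
|0.1800 − 0.3129| = 0.133

0.133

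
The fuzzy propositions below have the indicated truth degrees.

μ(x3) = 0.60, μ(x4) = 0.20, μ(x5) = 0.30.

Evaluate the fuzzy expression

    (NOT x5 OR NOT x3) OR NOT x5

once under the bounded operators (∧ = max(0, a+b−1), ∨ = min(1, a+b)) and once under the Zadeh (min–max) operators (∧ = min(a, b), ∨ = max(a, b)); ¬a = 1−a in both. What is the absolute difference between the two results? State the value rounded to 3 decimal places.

0.300

Under bounded:
  NOT x5 = 1 − 0.30 = 0.70
  NOT x3 = 1 − 0.60 = 0.40
  NOT x5 OR NOT x3 = min(1, a+b) on (0.70, 0.40) = 1.00
  NOT x5 = 1 − 0.30 = 0.70
  (NOT x5 OR NOT x3) OR NOT x5 = min(1, a+b) on (1.00, 0.70) = 1.00
  → value = 1.0000
Under Zadeh (min–max):
  NOT x5 = 1 − 0.30 = 0.70
  NOT x3 = 1 − 0.60 = 0.40
  NOT x5 OR NOT x3 = max(a, b) on (0.70, 0.40) = 0.70
  NOT x5 = 1 − 0.30 = 0.70
  (NOT x5 OR NOT x3) OR NOT x5 = max(a, b) on (0.70, 0.70) = 0.70
  → value = 0.7000
|1.0000 − 0.7000| = 0.300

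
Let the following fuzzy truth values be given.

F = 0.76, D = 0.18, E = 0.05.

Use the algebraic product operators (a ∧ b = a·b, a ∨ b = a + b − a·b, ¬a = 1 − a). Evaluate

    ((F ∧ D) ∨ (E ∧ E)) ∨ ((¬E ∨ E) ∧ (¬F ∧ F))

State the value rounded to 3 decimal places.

0.289

F ∧ D = a·b on (0.7600, 0.1800) = 0.1368
E ∧ E = a·b on (0.0500, 0.0500) = 0.0025
(F ∧ D) ∨ (E ∧ E) = a + b − a·b on (0.1368, 0.0025) = 0.1390
¬E = 1 − 0.0500 = 0.9500
¬E ∨ E = a + b − a·b on (0.9500, 0.0500) = 0.9525
¬F = 1 − 0.7600 = 0.2400
¬F ∧ F = a·b on (0.2400, 0.7600) = 0.1824
(¬E ∨ E) ∧ (¬F ∧ F) = a·b on (0.9525, 0.1824) = 0.1737
((F ∧ D) ∨ (E ∧ E)) ∨ ((¬E ∨ E) ∧ (¬F ∧ F)) = a + b − a·b on (0.1390, 0.1737) = 0.2886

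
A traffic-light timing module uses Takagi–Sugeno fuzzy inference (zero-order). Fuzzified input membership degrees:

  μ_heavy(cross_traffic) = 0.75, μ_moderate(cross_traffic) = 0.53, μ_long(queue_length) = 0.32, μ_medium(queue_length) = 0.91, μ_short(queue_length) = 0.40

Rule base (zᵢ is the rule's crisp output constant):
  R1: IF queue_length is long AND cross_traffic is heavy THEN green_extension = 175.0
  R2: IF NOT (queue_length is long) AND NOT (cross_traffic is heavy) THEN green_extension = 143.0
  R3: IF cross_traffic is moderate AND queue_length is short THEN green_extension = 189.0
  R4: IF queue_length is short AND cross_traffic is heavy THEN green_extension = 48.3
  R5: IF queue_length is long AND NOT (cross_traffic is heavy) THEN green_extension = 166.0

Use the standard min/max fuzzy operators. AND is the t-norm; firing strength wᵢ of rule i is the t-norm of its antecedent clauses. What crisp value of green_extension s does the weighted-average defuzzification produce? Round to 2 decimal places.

R1 (z=175.0): long=0.32, heavy=0.75; AND[min(a, b)] → w = 0.32
R2 (z=143.0): ¬long=1−0.32=0.68, ¬heavy=1−0.75=0.25; AND[min(a, b)] → w = 0.25
R3 (z=189.0): moderate=0.53, short=0.40; AND[min(a, b)] → w = 0.40
R4 (z=48.3): short=0.40, heavy=0.75; AND[min(a, b)] → w = 0.40
R5 (z=166.0): long=0.32, ¬heavy=1−0.75=0.25; AND[min(a, b)] → w = 0.25
Weighted average = (0.32·175.0 + 0.25·143.0 + 0.40·189.0 + 0.40·48.3 + 0.25·166.0) / (0.32 + 0.25 + 0.40 + 0.40 + 0.25)
  = 228.1700 / 1.6200 = 140.85

140.85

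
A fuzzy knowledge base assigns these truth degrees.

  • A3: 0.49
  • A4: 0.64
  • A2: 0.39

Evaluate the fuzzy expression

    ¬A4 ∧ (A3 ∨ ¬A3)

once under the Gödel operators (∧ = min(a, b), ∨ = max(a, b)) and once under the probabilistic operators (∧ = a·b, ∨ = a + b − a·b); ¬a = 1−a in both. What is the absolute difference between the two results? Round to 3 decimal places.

Under Gödel:
  ¬A4 = 1 − 0.64 = 0.36
  ¬A3 = 1 − 0.49 = 0.51
  A3 ∨ ¬A3 = max(a, b) on (0.49, 0.51) = 0.51
  ¬A4 ∧ (A3 ∨ ¬A3) = min(a, b) on (0.36, 0.51) = 0.36
  → value = 0.3600
Under probabilistic:
  ¬A4 = 1 − 0.6400 = 0.3600
  ¬A3 = 1 − 0.4900 = 0.5100
  A3 ∨ ¬A3 = a + b − a·b on (0.4900, 0.5100) = 0.7501
  ¬A4 ∧ (A3 ∨ ¬A3) = a·b on (0.3600, 0.7501) = 0.2700
  → value = 0.2700
|0.3600 − 0.2700| = 0.090

0.090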